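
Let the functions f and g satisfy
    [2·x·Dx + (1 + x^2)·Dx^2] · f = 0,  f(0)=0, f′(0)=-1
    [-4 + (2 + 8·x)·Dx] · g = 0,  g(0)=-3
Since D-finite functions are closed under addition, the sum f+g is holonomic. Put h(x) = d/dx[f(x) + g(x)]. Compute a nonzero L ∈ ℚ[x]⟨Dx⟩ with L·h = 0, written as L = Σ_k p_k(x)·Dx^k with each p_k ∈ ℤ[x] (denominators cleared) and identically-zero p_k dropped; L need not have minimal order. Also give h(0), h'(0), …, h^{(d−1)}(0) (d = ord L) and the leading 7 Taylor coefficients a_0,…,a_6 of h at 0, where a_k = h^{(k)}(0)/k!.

L = (-4 - 40·x + 12·x^2 + 24·x^3) + (-14 - 16·x - 50·x^2 + 48·x^3 + 84·x^4)·Dx + (-2 - 6·x + 12·x^2 + 18·x^3 + 14·x^4 + 24·x^5)·Dx^2  (order 2).
h: a_k = -7, 12, -35, 120, -421, 1512, -5543, …
ICs: h(0) = -7, h′(0) = 12.

f: a_k = 0, -1, 0, 1/3, 0, -1/5, 0, …
g: a_k = -3, -6, 6, -12, 30, -84, 252, …
h₀=f+g: left-lcm gives L₀, ord ≤ 3.
Differentiate: ansatz ord ≤ ord L₀ ⇒ L.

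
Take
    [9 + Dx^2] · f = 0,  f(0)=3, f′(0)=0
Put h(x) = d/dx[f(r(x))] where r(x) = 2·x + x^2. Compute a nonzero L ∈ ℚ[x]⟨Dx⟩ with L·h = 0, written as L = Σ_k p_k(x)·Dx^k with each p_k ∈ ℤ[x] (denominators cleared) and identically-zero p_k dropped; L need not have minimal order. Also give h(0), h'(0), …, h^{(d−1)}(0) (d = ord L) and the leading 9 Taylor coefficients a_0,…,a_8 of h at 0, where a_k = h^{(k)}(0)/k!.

L = (39 + 144·x + 216·x^2 + 144·x^3 + 36·x^4) + (-3 - 3·x)·Dx + (1 + 2·x + x^2)·Dx^2  (order 2).
h: a_k = 0, -108, -162, 594, 1620, 1458/5, -17577/5, -166293/35, 4374/35, …
ICs: h(0) = 0, h′(0) = -108.

f: a_k = 3, 0, -27/2, 0, 81/8, 0, -243/80, 0, 2187/4480, …
f∘r: x↦r, Dx↦Dx/r' in L_f ⇒ L₀.
h=h₀': d/dx-closure on L₀ ⇒ L.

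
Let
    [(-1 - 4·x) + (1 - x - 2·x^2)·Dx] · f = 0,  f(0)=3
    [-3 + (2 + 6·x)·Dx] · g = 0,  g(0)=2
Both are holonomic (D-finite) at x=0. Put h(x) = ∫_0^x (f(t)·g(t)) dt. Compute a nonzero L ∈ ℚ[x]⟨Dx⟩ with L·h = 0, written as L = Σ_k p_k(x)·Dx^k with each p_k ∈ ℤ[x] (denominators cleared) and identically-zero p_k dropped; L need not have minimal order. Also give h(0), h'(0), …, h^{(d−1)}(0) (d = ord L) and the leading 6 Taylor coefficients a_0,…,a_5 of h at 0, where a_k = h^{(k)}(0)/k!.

f: a_k = 3, 3, 9, 15, 33, 63, …
g: a_k = 2, 3, -9/4, 27/8, -405/64, 1701/128, …
Product ⇒ symmetric product L₀, ord ≤ 1.
Integrate: L := L₀·Dx.
L = (5 + 11·x + 18·x^2)·Dx + (-2 - 4·x + 10·x^2 + 12·x^3)·Dx^2  (order 2).
h: a_k = 0, 6, 15/2, 27/4, 483/32, 5241/320, …
ICs: h(0) = 0, h′(0) = 6.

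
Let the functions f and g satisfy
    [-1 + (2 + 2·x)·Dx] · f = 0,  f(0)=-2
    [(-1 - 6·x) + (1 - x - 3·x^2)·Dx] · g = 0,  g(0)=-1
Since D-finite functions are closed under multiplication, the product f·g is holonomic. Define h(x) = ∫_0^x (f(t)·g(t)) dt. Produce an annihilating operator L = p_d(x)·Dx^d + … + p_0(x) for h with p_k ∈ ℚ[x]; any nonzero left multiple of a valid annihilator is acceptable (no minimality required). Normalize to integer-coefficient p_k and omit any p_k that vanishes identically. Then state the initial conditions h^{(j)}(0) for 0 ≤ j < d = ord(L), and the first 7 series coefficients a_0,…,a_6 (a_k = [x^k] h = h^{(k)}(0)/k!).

L = (3 + 13·x + 9·x^2)·Dx + (-2 + 8·x^2 + 6·x^3)·Dx^2  (order 2).
h: a_k = 0, 2, 3/2, 35/12, 143/32, 2819/320, 12509/768, …
ICs: h(0) = 0, h′(0) = 2.

f: a_k = -2, -1, 1/4, -1/8, 5/64, -7/128, 21/512, …
g: a_k = -1, -1, -4, -7, -19, -40, -97, …
Sym-product of L_f,L_g gives L₀ (≤ ord 1).
h=∫₀ˣh₀: take L = L₀·Dx.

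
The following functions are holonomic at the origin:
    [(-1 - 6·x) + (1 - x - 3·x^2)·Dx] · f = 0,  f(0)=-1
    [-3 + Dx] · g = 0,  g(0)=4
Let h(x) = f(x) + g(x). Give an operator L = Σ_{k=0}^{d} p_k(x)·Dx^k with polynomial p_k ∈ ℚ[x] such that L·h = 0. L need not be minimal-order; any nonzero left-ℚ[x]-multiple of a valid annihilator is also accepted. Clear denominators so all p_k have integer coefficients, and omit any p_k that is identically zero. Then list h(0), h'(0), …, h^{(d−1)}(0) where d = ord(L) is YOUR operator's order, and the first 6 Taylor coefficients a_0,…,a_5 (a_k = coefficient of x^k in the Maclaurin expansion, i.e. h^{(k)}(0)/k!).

f: a_k = -1, -1, -4, -7, -19, -40, …
g: a_k = 4, 12, 18, 18, 27/2, 81/10, …
Weyl lclm of L_f,L_g ⇒ L₀ (ord ≤ 2).
L = (-15 - 9·x - 243·x^2 - 162·x^3) + (-1 + 36·x + 99·x^2 - 54·x^3 - 81·x^4)·Dx + (2 - 11·x - 6·x^2 + 36·x^3 + 27·x^4)·Dx^2  (order 2).
h: a_k = 3, 11, 14, 11, -11/2, -319/10, …
ICs: h(0) = 3, h′(0) = 11.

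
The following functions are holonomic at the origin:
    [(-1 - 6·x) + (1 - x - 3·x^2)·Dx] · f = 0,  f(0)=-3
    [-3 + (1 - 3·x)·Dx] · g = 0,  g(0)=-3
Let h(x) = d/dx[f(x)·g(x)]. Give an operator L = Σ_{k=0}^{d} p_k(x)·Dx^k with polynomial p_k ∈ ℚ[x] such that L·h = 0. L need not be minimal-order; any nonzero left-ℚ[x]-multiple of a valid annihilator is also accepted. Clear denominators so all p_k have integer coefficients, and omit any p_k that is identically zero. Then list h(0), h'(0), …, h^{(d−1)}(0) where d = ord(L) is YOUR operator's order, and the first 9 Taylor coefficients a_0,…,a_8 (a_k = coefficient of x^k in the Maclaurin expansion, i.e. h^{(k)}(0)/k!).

f: a_k = -3, -3, -12, -21, -57, -120, -291, -651, -1524, …
g: a_k = -3, -9, -27, -81, -243, -729, -2187, -6561, -19683, …
h₀=f·g: eliminate ⇒ L₀, order ≤ 1·1.
Derive L from L₀ (diff closure).
L = (32 - 54·x - 216·x^2 + 972·x^4) + (-4 + 16·x + 27·x^2 - 144·x^3 + 243·x^5)·Dx  (order 1).
h: a_k = 36, 288, 1485, 6624, 26640, 101142, 367668, 1297152, 4471767, …
ICs: h(0) = 36.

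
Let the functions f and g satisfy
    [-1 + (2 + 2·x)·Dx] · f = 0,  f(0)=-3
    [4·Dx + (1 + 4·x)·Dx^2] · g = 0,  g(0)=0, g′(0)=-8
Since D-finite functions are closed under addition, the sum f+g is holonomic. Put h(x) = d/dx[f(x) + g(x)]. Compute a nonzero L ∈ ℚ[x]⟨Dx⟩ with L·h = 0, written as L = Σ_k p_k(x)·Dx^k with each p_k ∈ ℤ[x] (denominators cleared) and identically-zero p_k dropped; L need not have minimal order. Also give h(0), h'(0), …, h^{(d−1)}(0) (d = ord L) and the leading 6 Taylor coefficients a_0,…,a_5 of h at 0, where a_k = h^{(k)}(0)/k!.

f: a_k = -3, -3/2, 3/8, -3/16, 15/128, -21/256, …
g: a_k = 0, -8, 16, -128/3, 128, -2048/5, …
f+g: L₀ = lclm(L_f,L_g), ord ≤ 1+2.
h=h₀': d/dx-closure on L₀ ⇒ L.
L = (52 + 16·x) + (125 + 232·x + 80·x^2)·Dx + (14 + 78·x + 96·x^2 + 32·x^3)·Dx^2  (order 2).
h: a_k = -19/2, 131/4, -2057/16, 16399/32, -524393/256, 4194493/512, …
ICs: h(0) = -19/2, h′(0) = 131/4.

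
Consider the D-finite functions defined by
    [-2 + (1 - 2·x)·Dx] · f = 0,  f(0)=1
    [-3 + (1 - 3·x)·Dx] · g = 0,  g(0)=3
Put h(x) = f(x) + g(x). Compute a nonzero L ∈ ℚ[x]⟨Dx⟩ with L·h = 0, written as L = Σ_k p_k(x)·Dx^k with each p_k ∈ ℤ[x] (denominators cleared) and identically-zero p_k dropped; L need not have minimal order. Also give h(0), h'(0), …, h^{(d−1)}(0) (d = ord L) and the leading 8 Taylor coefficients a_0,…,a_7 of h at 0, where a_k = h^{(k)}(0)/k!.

f: a_k = 1, 2, 4, 8, 16, 32, 64, 128, …
g: a_k = 3, 9, 27, 81, 243, 729, 2187, 6561, …
Sum ⇒ L₀ = lclm(L_f,L_g) in ℚ(x)⟨Dx⟩.
L = -12 + (10 - 24·x)·Dx + (-1 + 5·x - 6·x^2)·Dx^2  (order 2).
h: a_k = 4, 11, 31, 89, 259, 761, 2251, 6689, …
ICs: h(0) = 4, h′(0) = 11.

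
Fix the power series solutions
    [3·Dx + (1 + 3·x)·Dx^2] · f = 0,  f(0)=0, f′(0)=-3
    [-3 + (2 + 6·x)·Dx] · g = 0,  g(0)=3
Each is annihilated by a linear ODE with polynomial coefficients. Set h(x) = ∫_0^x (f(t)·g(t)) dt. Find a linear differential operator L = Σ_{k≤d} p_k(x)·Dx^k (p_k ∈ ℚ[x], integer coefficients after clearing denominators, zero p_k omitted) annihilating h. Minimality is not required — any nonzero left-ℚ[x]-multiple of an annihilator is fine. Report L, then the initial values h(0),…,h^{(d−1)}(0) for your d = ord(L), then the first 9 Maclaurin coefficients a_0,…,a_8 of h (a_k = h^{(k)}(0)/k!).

f: a_k = 0, -3, 9/2, -9, 81/4, -243/5, 243/2, -2187/7, 6561/8, …
g: a_k = 3, 9/2, -27/8, 81/16, -1215/128, 5103/256, -45927/1024, 216513/2048, -8444007/32768, …
h₀=f·g: eliminate ⇒ L₀, order ≤ 2·1.
∫: right-multiply L₀ by Dx.
L = 9·Dx + (4 + 24·x + 36·x^2)·Dx^3  (order 3).
h: a_k = 0, 0, -9/2, 0, 27/32, -81/40, 5751/1280, -22599/2240, 6655041/286720, …
ICs: h(0) = 0, h′(0) = 0, h′′(0) = -9.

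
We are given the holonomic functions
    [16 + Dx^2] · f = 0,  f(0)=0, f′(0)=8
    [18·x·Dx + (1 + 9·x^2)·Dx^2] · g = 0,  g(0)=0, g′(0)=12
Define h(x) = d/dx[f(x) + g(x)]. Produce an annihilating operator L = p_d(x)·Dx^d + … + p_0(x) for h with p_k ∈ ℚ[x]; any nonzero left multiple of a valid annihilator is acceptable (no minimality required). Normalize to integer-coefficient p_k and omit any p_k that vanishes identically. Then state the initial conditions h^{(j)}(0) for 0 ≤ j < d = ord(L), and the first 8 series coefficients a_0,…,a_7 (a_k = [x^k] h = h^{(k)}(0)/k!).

L = (-13248·x + 181440·x^3 + 186624·x^5) + (-16 + 6048·x^2 + 66096·x^4 + 93312·x^6)·Dx + (-828·x + 11340·x^3 + 11664·x^5)·Dx^2 + (-1 + 378·x^2 + 4131·x^4 + 5832·x^6)·Dx^3  (order 3).
h: a_k = 20, 0, -172, 0, 3172/3, 0, -395708/45, 0, …
ICs: h(0) = 20, h′(0) = 0, h′′(0) = -344.

f: a_k = 0, 8, 0, -64/3, 0, 256/15, 0, -2048/315, …
g: a_k = 0, 12, 0, -36, 0, 972/5, 0, -8748/7, …
f+g: L₀ = lclm(L_f,L_g), ord ≤ 2+2.
Differentiate: ansatz ord ≤ ord L₀ ⇒ L.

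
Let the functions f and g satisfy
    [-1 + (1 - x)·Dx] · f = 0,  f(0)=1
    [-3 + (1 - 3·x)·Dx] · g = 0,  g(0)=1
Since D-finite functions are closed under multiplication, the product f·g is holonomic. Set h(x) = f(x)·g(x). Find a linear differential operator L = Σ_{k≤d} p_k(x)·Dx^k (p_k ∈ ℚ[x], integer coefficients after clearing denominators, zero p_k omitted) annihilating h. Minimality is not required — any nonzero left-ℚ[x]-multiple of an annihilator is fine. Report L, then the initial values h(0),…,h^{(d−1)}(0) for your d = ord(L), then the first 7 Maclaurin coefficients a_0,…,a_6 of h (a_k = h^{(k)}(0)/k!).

f: a_k = 1, 1, 1, 1, 1, 1, 1, …
g: a_k = 1, 3, 9, 27, 81, 243, 729, …
Product ⇒ symmetric product L₀, ord ≤ 1.
L = (-4 + 6·x) + (1 - 4·x + 3·x^2)·Dx  (order 1).
h: a_k = 1, 4, 13, 40, 121, 364, 1093, …
ICs: h(0) = 1.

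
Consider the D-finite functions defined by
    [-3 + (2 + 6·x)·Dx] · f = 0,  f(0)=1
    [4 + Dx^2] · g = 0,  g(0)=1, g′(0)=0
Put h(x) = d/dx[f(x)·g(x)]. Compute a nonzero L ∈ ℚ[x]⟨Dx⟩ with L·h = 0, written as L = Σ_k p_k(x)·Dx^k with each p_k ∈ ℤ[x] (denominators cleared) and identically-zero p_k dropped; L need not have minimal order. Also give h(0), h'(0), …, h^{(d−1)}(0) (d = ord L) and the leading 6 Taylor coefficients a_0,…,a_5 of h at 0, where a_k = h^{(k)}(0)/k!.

f: a_k = 1, 3/2, -9/8, 27/16, -405/128, 1701/256, …
g: a_k = 1, 0, -2, 0, 2/3, 0, …
Product ⇒ symmetric product L₀, ord ≤ 2.
Differentiate: ansatz ord ≤ ord L₀ ⇒ L.
L = (1453 + 11712·x + 26784·x^2 + 27648·x^3 + 20736·x^4) + (132 - 756·x - 5184·x^2 - 5184·x^3)·Dx + (172 + 1416·x + 4428·x^2 + 6912·x^3 + 5184·x^4)·Dx^2  (order 2).
h: a_k = 3/2, -25/4, -63/16, -95/96, 5465/256, -435961/7680, …
ICs: h(0) = 3/2, h′(0) = -25/4.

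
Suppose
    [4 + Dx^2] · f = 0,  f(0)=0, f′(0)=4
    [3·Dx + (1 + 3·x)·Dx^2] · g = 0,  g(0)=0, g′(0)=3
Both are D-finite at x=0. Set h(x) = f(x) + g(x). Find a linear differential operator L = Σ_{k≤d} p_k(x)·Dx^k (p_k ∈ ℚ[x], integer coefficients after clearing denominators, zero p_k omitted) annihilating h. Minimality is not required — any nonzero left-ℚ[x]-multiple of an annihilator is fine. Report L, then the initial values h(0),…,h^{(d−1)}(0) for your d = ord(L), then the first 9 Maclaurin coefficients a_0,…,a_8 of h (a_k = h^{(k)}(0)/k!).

f: a_k = 0, 4, 0, -8/3, 0, 8/15, 0, -16/315, 0, …
g: a_k = 0, 3, -9/2, 9, -81/4, 243/5, -243/2, 2187/7, -6561/8, …
Sum ⇒ L₀ = lclm(L_f,L_g) in ℚ(x)⟨Dx⟩.
L = (348 + 144·x + 216·x^2)·Dx + (44 + 180·x + 216·x^2 + 216·x^3)·Dx^2 + (87 + 36·x + 54·x^2)·Dx^3 + (11 + 45·x + 54·x^2 + 54·x^3)·Dx^4  (order 4).
h: a_k = 0, 7, -9/2, 19/3, -81/4, 737/15, -243/2, 14057/45, -6561/8, …
ICs: h(0) = 0, h′(0) = 7, h′′(0) = -9, h′′′(0) = 38.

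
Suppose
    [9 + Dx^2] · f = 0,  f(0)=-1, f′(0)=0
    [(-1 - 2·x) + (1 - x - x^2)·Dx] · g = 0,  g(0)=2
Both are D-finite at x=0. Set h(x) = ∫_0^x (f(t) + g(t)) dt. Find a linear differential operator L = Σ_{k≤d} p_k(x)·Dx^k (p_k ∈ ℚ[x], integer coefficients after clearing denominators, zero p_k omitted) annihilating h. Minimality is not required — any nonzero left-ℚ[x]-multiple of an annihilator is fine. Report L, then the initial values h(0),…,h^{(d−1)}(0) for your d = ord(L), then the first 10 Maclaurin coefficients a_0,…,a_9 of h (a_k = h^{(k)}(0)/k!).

L = (-243 - 432·x + 81·x^2 - 216·x^3 - 405·x^4 - 162·x^5)·Dx + (117 - 225·x - 36·x^2 + 297·x^3 - 54·x^4 - 243·x^5 - 81·x^6)·Dx^2 + (-27 - 48·x + 9·x^2 - 24·x^3 - 45·x^4 - 18·x^5)·Dx^3 + (13 - 25·x - 4·x^2 + 33·x^3 - 6·x^4 - 27·x^5 - 9·x^6)·Dx^4  (order 4).
h: a_k = 0, 1, 1, 17/6, 3/2, 53/40, 8/3, 2161/560, 21/4, 303911/40320, …
ICs: h(0) = 0, h′(0) = 1, h′′(0) = 2, h′′′(0) = 17.

f: a_k = -1, 0, 9/2, 0, -27/8, 0, 81/80, 0, -729/4480, 0, …
g: a_k = 2, 2, 4, 6, 10, 16, 26, 42, 68, 110, …
Sum ⇒ L₀ = lclm(L_f,L_g) in ℚ(x)⟨Dx⟩.
∫: right-multiply L₀ by Dx.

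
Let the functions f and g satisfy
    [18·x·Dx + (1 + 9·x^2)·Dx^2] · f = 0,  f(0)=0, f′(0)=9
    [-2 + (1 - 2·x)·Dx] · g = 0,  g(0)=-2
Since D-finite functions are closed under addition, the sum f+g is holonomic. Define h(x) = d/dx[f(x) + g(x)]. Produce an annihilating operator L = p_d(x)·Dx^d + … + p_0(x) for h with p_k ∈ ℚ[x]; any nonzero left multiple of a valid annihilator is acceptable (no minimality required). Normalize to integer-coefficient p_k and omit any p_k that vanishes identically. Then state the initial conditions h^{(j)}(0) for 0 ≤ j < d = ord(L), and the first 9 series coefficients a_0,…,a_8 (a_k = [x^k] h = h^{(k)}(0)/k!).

f: a_k = 0, 9, 0, -27, 0, 729/5, 0, -6561/7, 0, …
g: a_k = -2, -4, -8, -16, -32, -64, -128, -256, -512, …
Weyl lclm of L_f,L_g ⇒ L₀ (ord ≤ 3).
h₀' ⇒ L via d/dx closure of L₀.
L = (36 - 288·x - 972·x^2) + (-21 + 36·x - 9·x^2 - 972·x^3)·Dx + (2 + 5·x + 45·x^3 - 162·x^4)·Dx^2  (order 2).
h: a_k = 5, -16, -129, -128, 409, -768, -8353, -4096, 49833, …
ICs: h(0) = 5, h′(0) = -16.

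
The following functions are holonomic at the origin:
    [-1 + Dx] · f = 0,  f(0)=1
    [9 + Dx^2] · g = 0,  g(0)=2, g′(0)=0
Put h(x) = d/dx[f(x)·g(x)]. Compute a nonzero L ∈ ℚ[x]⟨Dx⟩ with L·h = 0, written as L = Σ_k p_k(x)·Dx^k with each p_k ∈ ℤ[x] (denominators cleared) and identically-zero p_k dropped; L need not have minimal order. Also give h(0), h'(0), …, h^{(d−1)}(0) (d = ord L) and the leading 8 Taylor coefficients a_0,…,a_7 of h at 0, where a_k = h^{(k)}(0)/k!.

f: a_k = 1, 1, 1/2, 1/6, 1/24, 1/120, 1/720, 1/5040, …
g: a_k = 2, 0, -9, 0, 27/4, 0, -81/40, 0, …
f·g: L₀ = L_f ⊗_s L_g, ord ≤ 1·2.
h₀' ⇒ L via d/dx closure of L₀.
L = 10 - 2·Dx + Dx^2  (order 2).
h: a_k = 2, -16, -26, 28/3, 79/3, 88/15, -307/45, -1054/315, …
ICs: h(0) = 2, h′(0) = -16.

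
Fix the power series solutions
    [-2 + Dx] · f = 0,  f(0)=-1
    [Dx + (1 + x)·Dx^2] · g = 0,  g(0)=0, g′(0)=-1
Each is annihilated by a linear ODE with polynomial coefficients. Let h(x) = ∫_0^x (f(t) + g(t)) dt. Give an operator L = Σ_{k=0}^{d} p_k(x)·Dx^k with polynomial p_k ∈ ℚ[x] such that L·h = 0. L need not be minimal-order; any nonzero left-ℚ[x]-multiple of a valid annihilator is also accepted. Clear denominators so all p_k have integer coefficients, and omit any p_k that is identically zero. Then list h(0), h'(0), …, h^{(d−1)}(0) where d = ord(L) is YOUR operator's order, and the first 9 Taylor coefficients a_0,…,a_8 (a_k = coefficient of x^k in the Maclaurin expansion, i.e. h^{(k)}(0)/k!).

f: a_k = -1, -2, -2, -4/3, -2/3, -4/15, -4/45, -8/315, -2/315, …
g: a_k = 0, -1, 1/2, -1/3, 1/4, -1/5, 1/6, -1/7, 1/8, …
L₀ := lclm(L_f,L_g); ord L₀ ≤ 1+2.
h=∫h₀ ⇒ L = L₀·Dx.
L = (-8 - 4·x)·Dx^2 + (-2 - 8·x - 4·x^2)·Dx^3 + (3 + 5·x + 2·x^2)·Dx^4  (order 4).
h: a_k = 0, -1, -3/2, -1/2, -5/12, -1/12, -7/90, 1/90, -53/2520, …
ICs: h(0) = 0, h′(0) = -1, h′′(0) = -3, h′′′(0) = -3.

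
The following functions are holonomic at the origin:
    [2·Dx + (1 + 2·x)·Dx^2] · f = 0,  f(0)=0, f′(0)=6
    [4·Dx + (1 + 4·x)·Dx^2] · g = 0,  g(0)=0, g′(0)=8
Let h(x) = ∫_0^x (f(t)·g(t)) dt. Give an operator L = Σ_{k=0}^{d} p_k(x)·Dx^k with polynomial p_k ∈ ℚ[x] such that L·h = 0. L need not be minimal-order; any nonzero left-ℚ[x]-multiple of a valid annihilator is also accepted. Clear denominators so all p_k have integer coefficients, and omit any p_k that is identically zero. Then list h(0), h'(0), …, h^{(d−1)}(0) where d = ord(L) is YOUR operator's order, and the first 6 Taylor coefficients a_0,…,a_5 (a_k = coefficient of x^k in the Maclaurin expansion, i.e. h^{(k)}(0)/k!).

f: a_k = 0, 6, -6, 8, -12, 96/5, …
g: a_k = 0, 8, -16, 128/3, -128, 2048/5, …
L₀ := L_f ⊗_s L_g (sym. prod.), ord ≤ 4.
h=∫₀ˣh₀: take L = L₀·Dx.
L = (160 + 768·x + 1024·x^2)·Dx^2 + (264 + 2144·x + 5760·x^2 + 5120·x^3)·Dx^3 + (64 + 720·x + 2976·x^2 + 5376·x^3 + 3584·x^4)·Dx^4 + (3 + 44·x + 252·x^2 + 704·x^3 + 960·x^4 + 512·x^5)·Dx^5  (order 5).
h: a_k = 0, 0, 0, 16, -36, 416/5, …
ICs: h(0) = 0, h′(0) = 0, h′′(0) = 0, h′′′(0) = 96, h′′′′(0) = -864.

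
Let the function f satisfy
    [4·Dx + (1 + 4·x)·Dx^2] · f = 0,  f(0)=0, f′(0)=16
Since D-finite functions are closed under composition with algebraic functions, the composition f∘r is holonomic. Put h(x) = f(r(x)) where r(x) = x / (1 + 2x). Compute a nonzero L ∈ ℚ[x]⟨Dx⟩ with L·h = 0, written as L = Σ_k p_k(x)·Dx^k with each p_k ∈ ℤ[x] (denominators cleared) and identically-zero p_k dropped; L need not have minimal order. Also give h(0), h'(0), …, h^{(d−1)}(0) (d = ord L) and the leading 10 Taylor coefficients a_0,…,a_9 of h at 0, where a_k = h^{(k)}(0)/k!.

L = (8 + 24·x)·Dx + (1 + 8·x + 12·x^2)·Dx^2  (order 2).
h: a_k = 0, 16, -64, 832/3, -1280, 30976/5, -93184/3, 1119232/7, -839680, 40308736/9, …
ICs: h(0) = 0, h′(0) = 16.

f: a_k = 0, 16, -32, 256/3, -256, 4096/5, -8192/3, 65536/7, -32768, 1048576/9, …
h₀=f(r): pull back L_f along r ⇒ L₀.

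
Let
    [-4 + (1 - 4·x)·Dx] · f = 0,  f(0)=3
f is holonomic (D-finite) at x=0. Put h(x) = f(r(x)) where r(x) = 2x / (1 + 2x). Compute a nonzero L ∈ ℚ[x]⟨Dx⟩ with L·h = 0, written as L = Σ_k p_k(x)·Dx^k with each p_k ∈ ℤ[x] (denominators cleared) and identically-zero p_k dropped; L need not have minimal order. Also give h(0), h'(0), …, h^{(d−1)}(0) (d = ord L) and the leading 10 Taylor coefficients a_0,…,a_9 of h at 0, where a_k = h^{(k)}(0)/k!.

L = 8 + (-1 + 4·x + 12·x^2)·Dx  (order 1).
h: a_k = 3, 24, 144, 864, 5184, 31104, 186624, 1119744, 6718464, 40310784, …
ICs: h(0) = 3.

f: a_k = 3, 12, 48, 192, 768, 3072, 12288, 49152, 196608, 786432, …
f∘r: x↦r, Dx↦Dx/r' in L_f ⇒ L₀.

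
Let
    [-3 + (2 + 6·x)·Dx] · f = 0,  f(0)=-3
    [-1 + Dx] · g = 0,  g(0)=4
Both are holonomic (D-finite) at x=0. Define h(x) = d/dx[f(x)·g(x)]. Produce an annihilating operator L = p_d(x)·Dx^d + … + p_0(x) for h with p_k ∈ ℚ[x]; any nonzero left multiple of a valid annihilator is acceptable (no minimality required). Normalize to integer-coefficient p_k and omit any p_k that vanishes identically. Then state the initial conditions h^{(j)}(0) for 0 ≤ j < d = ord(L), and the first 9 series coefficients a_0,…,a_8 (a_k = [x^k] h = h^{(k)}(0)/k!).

f: a_k = -3, -9/2, 27/8, -81/16, 1215/128, -5103/256, 45927/1024, -216513/2048, 8444007/32768, …
g: a_k = 4, 4, 2, 2/3, 1/6, 1/30, 1/180, 1/1260, 1/10080, …
f·g: L₀ = L_f ⊗_s L_g, ord ≤ 1·1.
Derive L from L₀ (diff closure).
L = (7 + 60·x + 36·x^2) + (-10 - 42·x - 36·x^2)·Dx  (order 1).
h: a_k = -30, -21, -213/4, 671/8, -16157/64, 88837/128, -14933039/7680, 589833983/107520, -3828061859/245760, …
ICs: h(0) = -30.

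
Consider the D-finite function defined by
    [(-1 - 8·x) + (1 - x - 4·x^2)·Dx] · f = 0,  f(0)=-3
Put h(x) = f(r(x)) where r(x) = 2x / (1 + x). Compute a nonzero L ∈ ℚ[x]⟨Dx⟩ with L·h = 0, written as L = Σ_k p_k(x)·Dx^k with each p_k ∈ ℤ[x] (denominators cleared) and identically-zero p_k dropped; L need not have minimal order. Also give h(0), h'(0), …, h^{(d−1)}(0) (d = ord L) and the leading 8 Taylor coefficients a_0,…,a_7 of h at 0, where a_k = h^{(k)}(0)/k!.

L = (2 + 34·x) + (-1 - x + 17·x^2 + 17·x^3)·Dx  (order 1).
h: a_k = -3, -6, -54, -102, -918, -1734, -15606, -29478, …
ICs: h(0) = -3.

f: a_k = -3, -3, -15, -27, -87, -195, -543, -1323, …
f∘r: x↦r, Dx↦Dx/r' in L_f ⇒ L₀.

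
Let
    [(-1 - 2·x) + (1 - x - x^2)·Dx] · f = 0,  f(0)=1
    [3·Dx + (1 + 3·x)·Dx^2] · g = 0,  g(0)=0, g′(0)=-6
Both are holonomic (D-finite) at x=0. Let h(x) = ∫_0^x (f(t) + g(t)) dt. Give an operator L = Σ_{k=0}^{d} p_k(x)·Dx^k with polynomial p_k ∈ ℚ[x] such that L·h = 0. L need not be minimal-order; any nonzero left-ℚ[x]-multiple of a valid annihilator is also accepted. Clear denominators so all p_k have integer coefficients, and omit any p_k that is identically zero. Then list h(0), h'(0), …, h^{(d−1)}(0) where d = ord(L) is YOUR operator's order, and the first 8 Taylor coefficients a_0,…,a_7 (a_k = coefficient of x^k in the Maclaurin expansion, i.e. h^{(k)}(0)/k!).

f: a_k = 1, 1, 2, 3, 5, 8, 13, 21, …
g: a_k = 0, -6, 9, -18, 81/2, -486/5, 243, -4374/7, …
Weyl lclm of L_f,L_g ⇒ L₀ (ord ≤ 3).
h=∫h₀ ⇒ L = L₀·Dx.
L = (126 + 342·x + 468·x^2 + 180·x^3 + 108·x^4)·Dx^2 + (156·x + 576·x^2 + 672·x^3 + 378·x^4 + 180·x^5)·Dx^3 + (-7 - 35·x - 29·x^2 + 63·x^3 + 99·x^4 + 93·x^5 + 36·x^6)·Dx^4  (order 4).
h: a_k = 0, 1, -5/2, 11/3, -15/4, 91/10, -223/15, 256/7, …
ICs: h(0) = 0, h′(0) = 1, h′′(0) = -5, h′′′(0) = 22.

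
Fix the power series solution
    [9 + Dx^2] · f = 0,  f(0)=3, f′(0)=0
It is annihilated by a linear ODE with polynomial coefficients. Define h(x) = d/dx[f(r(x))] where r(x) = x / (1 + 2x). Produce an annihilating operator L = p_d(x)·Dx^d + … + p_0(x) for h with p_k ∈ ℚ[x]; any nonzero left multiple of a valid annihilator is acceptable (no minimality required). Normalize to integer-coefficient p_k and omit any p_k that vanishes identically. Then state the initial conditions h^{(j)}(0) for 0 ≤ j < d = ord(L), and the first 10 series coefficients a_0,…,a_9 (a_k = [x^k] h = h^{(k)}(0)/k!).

L = (33 + 96·x + 96·x^2) + (12 + 72·x + 144·x^2 + 96·x^3)·Dx + (1 + 8·x + 24·x^2 + 32·x^3 + 16·x^4)·Dx^2  (order 2).
h: a_k = 0, -27, 162, -1215/2, 1755, -162729/40, 141183/20, -566865/112, -7476867/280, 773904213/4480, …
ICs: h(0) = 0, h′(0) = -27.

f: a_k = 3, 0, -27/2, 0, 81/8, 0, -243/80, 0, 2187/4480, 0, …
h₀=f(r): pull back L_f along r ⇒ L₀.
h=h₀': d/dx-closure on L₀ ⇒ L.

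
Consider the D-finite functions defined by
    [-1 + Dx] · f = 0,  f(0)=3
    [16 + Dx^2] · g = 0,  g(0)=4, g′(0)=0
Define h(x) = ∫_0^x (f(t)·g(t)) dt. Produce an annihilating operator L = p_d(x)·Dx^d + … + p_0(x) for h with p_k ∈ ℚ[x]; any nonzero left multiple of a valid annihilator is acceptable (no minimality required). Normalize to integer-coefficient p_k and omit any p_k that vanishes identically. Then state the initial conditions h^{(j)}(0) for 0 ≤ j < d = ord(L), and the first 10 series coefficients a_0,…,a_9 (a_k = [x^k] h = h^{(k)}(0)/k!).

L = 17·Dx - 2·Dx^2 + Dx^3  (order 3).
h: a_k = 0, 12, 6, -30, -47/2, 161/10, 1121/60, -33/28, -20047/3360, -31679/30240, …
ICs: h(0) = 0, h′(0) = 12, h′′(0) = 12.

f: a_k = 3, 3, 3/2, 1/2, 1/8, 1/40, 1/240, 1/1680, 1/13440, 1/120960, …
g: a_k = 4, 0, -32, 0, 128/3, 0, -1024/45, 0, 2048/315, 0, …
Sym-product of L_f,L_g gives L₀ (≤ ord 2).
Integrate: L := L₀·Dx.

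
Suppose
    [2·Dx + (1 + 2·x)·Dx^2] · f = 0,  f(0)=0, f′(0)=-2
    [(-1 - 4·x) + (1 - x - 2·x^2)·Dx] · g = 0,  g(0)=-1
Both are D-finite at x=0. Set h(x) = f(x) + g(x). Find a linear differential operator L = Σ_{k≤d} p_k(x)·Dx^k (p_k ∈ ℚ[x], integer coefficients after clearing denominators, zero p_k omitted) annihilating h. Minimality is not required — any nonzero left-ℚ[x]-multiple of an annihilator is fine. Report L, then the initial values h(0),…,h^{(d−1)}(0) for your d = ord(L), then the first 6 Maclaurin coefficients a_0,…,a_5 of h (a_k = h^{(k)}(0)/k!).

L = (-54 - 228·x - 432·x^2 - 288·x^3 - 192·x^4)·Dx + (-11 - 124·x - 464·x^2 - 704·x^3 - 592·x^4 - 320·x^5)·Dx^2 + (4 + 19·x + 17·x^2 - 42·x^3 - 116·x^4 - 136·x^5 - 64·x^6)·Dx^3  (order 3).
h: a_k = -1, -3, -1, -23/3, -7, -137/5, …
ICs: h(0) = -1, h′(0) = -3, h′′(0) = -2.

f: a_k = 0, -2, 2, -8/3, 4, -32/5, …
g: a_k = -1, -1, -3, -5, -11, -21, …
Weyl lclm of L_f,L_g ⇒ L₀ (ord ≤ 3).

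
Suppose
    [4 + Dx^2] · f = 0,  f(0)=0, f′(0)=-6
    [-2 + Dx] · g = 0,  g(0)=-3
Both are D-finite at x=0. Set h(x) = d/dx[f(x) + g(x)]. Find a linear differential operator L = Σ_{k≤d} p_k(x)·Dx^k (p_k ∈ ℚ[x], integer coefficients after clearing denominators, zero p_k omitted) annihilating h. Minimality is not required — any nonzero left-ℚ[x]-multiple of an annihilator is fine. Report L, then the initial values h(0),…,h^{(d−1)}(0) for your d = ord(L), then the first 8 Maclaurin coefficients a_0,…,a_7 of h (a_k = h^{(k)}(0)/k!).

f: a_k = 0, -6, 0, 4, 0, -4/5, 0, 8/105, …
g: a_k = -3, -6, -6, -4, -2, -4/5, -4/15, -8/105, …
L₀ := lclm(L_f,L_g); ord L₀ ≤ 2+1.
Derive L from L₀ (diff closure).
L = 8 - 4·Dx + 2·Dx^2 - Dx^3  (order 3).
h: a_k = -12, -12, 0, -8, -8, -8/5, 0, -16/105, …
ICs: h(0) = -12, h′(0) = -12, h′′(0) = 0.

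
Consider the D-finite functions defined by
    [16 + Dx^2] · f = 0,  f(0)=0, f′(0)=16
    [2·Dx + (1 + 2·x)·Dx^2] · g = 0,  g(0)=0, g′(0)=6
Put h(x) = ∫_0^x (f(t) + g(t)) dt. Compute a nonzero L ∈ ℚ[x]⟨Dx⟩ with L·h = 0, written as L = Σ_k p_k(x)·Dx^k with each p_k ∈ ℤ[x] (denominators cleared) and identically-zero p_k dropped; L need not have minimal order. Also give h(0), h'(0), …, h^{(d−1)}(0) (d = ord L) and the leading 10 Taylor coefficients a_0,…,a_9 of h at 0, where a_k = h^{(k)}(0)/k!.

f: a_k = 0, 16, 0, -128/3, 0, 512/15, 0, -4096/315, 0, 8192/2835, …
g: a_k = 0, 6, -6, 8, -12, 96/5, -32, 384/7, -96, 512/3, …
f+g: L₀ = lclm(L_f,L_g), ord ≤ 2+2.
∫: right-multiply L₀ by Dx.
L = (160 + 256·x + 256·x^2)·Dx^2 + (48 + 224·x + 384·x^2 + 256·x^3)·Dx^3 + (10 + 16·x + 16·x^2)·Dx^4 + (3 + 14·x + 24·x^2 + 16·x^3)·Dx^5  (order 5).
h: a_k = 0, 0, 11, -2, -26/3, -12/5, 80/9, -32/7, 1648/315, -32/3, …
ICs: h(0) = 0, h′(0) = 0, h′′(0) = 22, h′′′(0) = -12, h′′′′(0) = -208.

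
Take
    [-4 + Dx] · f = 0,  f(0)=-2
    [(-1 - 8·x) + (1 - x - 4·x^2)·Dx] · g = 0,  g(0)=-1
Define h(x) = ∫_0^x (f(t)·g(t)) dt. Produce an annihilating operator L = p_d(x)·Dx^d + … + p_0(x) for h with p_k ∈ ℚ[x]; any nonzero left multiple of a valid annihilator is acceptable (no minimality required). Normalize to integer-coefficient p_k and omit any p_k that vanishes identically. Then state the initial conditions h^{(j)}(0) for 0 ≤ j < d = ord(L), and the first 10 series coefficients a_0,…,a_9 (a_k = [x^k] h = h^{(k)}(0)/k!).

L = (5 + 4·x - 16·x^2)·Dx + (-1 + x + 4·x^2)·Dx^2  (order 2).
h: a_k = 0, 2, 5, 34/3, 143/6, 758/15, 4883/45, 15058/63, 674711/1260, 3458566/2835, …
ICs: h(0) = 0, h′(0) = 2.

f: a_k = -2, -8, -16, -64/3, -64/3, -256/15, -512/45, -2048/315, -1024/315, -4096/2835, …
g: a_k = -1, -1, -5, -9, -29, -65, -181, -441, -1165, -2929, …
f·g: L₀ = L_f ⊗_s L_g, ord ≤ 1·1.
h=∫₀ˣh₀: take L = L₀·Dx.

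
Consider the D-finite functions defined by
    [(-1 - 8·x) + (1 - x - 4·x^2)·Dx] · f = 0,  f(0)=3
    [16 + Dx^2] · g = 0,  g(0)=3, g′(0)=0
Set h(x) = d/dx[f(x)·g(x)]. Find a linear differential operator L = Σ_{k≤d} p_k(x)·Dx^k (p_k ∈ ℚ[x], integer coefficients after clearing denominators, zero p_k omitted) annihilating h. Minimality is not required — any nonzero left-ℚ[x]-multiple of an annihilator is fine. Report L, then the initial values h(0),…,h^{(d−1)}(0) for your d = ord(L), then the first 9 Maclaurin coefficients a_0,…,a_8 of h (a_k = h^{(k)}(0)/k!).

L = (-12 - 64·x - 224·x^2 + 256·x^3 + 512·x^4) + (-1 - 4·x + 48·x^2 + 128·x^3)·Dx + (1 - 3·x - 10·x^2 + 16·x^3 + 32·x^4)·Dx^2  (order 2).
h: a_k = 9, -54, 27, -12, 165, -906/5, 3563/5, -1224/35, 126891/35, …
ICs: h(0) = 9, h′(0) = -54.

f: a_k = 3, 3, 15, 27, 87, 195, 543, 1323, 3495, …
g: a_k = 3, 0, -24, 0, 32, 0, -256/15, 0, 512/105, …
h₀=f·g: eliminate ⇒ L₀, order ≤ 1·2.
Differentiate: ansatz ord ≤ ord L₀ ⇒ L.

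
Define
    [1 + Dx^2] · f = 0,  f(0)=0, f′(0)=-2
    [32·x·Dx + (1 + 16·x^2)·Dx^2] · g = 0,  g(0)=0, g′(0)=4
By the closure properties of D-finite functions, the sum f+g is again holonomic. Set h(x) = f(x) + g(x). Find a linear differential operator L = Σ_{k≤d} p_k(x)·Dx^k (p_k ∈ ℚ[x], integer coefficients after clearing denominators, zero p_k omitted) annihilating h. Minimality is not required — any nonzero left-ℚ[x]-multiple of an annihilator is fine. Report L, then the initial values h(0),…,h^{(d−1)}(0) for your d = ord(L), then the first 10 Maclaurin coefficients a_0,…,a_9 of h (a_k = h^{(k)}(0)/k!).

L = (-6112·x + 99328·x^3 + 8192·x^5)·Dx + (-31 + 1072·x^2 + 25344·x^4 + 4096·x^6)·Dx^2 + (-6112·x + 99328·x^3 + 8192·x^5)·Dx^3 + (-31 + 1072·x^2 + 25344·x^4 + 4096·x^6)·Dx^4  (order 4).
h: a_k = 0, 2, 0, -21, 0, 12287/60, 0, -5898239/2520, 0, 5284823039/181440, …
ICs: h(0) = 0, h′(0) = 2, h′′(0) = 0, h′′′(0) = -126.

f: a_k = 0, -2, 0, 1/3, 0, -1/60, 0, 1/2520, 0, -1/181440, …
g: a_k = 0, 4, 0, -64/3, 0, 1024/5, 0, -16384/7, 0, 262144/9, …
Weyl lclm of L_f,L_g ⇒ L₀ (ord ≤ 4).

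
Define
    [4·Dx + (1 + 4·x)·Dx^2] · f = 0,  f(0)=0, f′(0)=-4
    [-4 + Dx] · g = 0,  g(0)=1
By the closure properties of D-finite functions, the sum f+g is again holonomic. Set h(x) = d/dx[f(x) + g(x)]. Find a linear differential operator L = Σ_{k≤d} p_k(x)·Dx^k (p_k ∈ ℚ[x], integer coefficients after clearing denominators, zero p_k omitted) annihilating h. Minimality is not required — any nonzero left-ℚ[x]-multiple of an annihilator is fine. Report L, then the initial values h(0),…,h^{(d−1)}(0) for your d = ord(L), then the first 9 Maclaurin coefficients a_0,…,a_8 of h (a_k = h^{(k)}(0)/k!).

f: a_k = 0, -4, 8, -64/3, 64, -1024/5, 2048/3, -16384/7, 8192, …
g: a_k = 1, 4, 8, 32/3, 32/3, 128/15, 256/45, 1024/315, 512/315, …
h₀=f+g: left-lcm gives L₀, ord ≤ 3.
h=h₀': d/dx-closure on L₀ ⇒ L.
L = (-24 - 32·x) + (2 - 16·x - 32·x^2)·Dx + (1 + 6·x + 8·x^2)·Dx^2  (order 2).
h: a_k = 0, 32, -32, 896/3, -2944/3, 61952/15, -736256/45, 20647936/315, -82573312/315, …
ICs: h(0) = 0, h′(0) = 32.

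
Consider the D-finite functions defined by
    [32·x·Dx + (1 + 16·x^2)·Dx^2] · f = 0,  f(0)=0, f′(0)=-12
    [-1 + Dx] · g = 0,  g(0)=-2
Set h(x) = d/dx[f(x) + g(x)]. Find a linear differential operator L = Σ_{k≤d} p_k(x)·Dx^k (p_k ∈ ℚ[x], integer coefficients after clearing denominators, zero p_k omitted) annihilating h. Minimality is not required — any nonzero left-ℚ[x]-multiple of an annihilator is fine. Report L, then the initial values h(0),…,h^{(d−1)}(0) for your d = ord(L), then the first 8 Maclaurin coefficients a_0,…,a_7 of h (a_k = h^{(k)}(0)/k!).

L = (32 - 32·x - 1536·x^2 - 512·x^3) + (-33 + 1504·x^2 - 256·x^4)·Dx + (1 + 32·x + 32·x^2 + 512·x^3 + 256·x^4)·Dx^2  (order 2).
h: a_k = -14, -2, 191, -1/3, -36865/12, -1/60, 17694719/360, -1/2520, …
ICs: h(0) = -14, h′(0) = -2.

f: a_k = 0, -12, 0, 64, 0, -3072/5, 0, 49152/7, …
g: a_k = -2, -2, -1, -1/3, -1/12, -1/60, -1/360, -1/2520, …
Sum ⇒ L₀ = lclm(L_f,L_g) in ℚ(x)⟨Dx⟩.
Derive L from L₀ (diff closure).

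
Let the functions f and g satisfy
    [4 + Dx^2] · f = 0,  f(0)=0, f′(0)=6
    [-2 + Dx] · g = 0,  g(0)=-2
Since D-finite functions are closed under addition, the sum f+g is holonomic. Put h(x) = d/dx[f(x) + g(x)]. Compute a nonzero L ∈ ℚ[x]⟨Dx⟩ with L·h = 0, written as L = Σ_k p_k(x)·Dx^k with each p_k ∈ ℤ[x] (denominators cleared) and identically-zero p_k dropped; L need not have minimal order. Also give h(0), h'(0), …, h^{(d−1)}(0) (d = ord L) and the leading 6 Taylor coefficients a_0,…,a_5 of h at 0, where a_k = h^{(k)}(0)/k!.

L = 8 - 4·Dx + 2·Dx^2 - Dx^3  (order 3).
h: a_k = 2, -8, -20, -16/3, 4/3, -16/15, …
ICs: h(0) = 2, h′(0) = -8, h′′(0) = -40.

f: a_k = 0, 6, 0, -4, 0, 4/5, …
g: a_k = -2, -4, -4, -8/3, -4/3, -8/15, …
Sum ⇒ L₀ = lclm(L_f,L_g) in ℚ(x)⟨Dx⟩.
Derive L from L₀ (diff closure).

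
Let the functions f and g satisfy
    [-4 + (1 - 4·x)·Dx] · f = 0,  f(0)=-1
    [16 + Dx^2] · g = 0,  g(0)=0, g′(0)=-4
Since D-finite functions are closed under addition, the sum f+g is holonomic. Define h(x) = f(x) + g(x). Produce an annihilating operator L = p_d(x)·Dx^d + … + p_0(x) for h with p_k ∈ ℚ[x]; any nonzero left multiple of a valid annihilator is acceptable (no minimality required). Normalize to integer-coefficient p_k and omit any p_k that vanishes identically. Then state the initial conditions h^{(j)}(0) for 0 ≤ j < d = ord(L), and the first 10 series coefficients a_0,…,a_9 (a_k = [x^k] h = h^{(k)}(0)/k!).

f: a_k = -1, -4, -16, -64, -256, -1024, -4096, -16384, -65536, -262144, …
g: a_k = 0, -4, 0, 32/3, 0, -128/15, 0, 1024/315, 0, -2048/2835, …
f+g: L₀ = lclm(L_f,L_g), ord ≤ 1+2.
L = (448 - 512·x + 1024·x^2) + (-48 + 320·x - 768·x^2 + 1024·x^3)·Dx + (28 - 32·x + 64·x^2)·Dx^2 + (-3 + 20·x - 48·x^2 + 64·x^3)·Dx^3  (order 3).
h: a_k = -1, -8, -16, -160/3, -256, -15488/15, -4096, -5159936/315, -65536, -743180288/2835, …
ICs: h(0) = -1, h′(0) = -8, h′′(0) = -32.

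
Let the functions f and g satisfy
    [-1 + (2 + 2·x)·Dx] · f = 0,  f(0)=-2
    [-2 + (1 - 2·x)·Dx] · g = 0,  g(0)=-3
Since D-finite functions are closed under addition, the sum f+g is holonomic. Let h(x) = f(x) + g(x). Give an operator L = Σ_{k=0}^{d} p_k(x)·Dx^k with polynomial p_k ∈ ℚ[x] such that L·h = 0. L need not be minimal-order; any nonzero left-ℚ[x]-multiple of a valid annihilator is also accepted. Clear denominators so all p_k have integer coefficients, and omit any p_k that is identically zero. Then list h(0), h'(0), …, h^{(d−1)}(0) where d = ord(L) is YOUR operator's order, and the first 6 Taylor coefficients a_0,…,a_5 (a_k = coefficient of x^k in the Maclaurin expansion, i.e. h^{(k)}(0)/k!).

f: a_k = -2, -1, 1/4, -1/8, 5/64, -7/128, …
g: a_k = -3, -6, -12, -24, -48, -96, …
Weyl lclm of L_f,L_g ⇒ L₀ (ord ≤ 2).
L = (6 + 4·x) + (-11 - 20·x - 12·x^2)·Dx + (2 + 2·x - 8·x^2 - 8·x^3)·Dx^2  (order 2).
h: a_k = -5, -7, -47/4, -193/8, -3067/64, -12295/128, …
ICs: h(0) = -5, h′(0) = -7.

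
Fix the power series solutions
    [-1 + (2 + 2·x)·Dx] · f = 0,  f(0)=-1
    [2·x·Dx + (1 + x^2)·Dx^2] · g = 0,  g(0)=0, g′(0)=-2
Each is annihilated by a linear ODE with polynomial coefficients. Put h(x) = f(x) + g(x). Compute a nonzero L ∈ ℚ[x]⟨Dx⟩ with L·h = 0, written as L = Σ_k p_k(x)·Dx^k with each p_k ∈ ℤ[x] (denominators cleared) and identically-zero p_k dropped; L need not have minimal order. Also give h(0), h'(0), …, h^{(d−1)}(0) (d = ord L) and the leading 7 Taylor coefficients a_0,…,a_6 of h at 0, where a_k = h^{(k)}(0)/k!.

f: a_k = -1, -1/2, 1/8, -1/16, 5/128, -7/256, 21/1024, …
g: a_k = 0, -2, 0, 2/3, 0, -2/5, 0, …
Weyl lclm of L_f,L_g ⇒ L₀ (ord ≤ 3).
L = (-4 - 10·x + 12·x^2 + 6·x^3)·Dx + (-11 - 16·x + 10·x^2 + 48·x^3 + 21·x^4)·Dx^2 + (-2 + 6·x + 12·x^2 + 12·x^3 + 14·x^4 + 6·x^5)·Dx^3  (order 3).
h: a_k = -1, -5/2, 1/8, 29/48, 5/128, -547/1280, 21/1024, …
ICs: h(0) = -1, h′(0) = -5/2, h′′(0) = 1/4.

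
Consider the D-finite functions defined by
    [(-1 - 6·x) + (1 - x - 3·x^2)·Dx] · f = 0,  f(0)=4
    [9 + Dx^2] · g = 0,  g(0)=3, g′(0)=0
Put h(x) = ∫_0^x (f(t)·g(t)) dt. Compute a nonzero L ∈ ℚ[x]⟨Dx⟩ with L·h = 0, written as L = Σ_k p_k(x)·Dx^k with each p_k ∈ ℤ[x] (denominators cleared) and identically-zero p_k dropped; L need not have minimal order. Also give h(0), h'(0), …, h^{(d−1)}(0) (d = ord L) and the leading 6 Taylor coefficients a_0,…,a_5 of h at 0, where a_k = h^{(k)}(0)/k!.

f: a_k = 4, 4, 16, 28, 76, 160, …
g: a_k = 3, 0, -27/2, 0, 81/8, 0, …
f·g: L₀ = L_f ⊗_s L_g, ord ≤ 1·2.
h=∫₀ˣh₀: take L = L₀·Dx.
L = (-3 + 9·x + 27·x^2)·Dx + (2 + 12·x)·Dx^2 + (-1 + x + 3·x^2)·Dx^3  (order 3).
h: a_k = 0, 12, 6, -2, 15/2, 21/2, …
ICs: h(0) = 0, h′(0) = 12, h′′(0) = 12.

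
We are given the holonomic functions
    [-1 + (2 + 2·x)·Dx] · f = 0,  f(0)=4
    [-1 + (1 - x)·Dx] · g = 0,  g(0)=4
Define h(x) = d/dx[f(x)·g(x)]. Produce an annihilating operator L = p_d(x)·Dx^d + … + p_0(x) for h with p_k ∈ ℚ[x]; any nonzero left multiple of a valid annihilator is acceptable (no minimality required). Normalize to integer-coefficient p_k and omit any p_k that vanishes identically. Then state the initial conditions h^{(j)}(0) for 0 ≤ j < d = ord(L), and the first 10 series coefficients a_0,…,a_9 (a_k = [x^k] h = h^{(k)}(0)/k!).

f: a_k = 4, 2, -1/2, 1/4, -5/32, 7/64, -21/256, 33/512, -429/8192, 715/16384, …
g: a_k = 4, 4, 4, 4, 4, 4, 4, 4, 4, 4, …
f·g: L₀ = L_f ⊗_s L_g, ord ≤ 1·1.
h=h₀': d/dx-closure on L₀ ⇒ L.
L = (11 + 18·x + 3·x^2) + (-6 - 2·x + 6·x^2 + 2·x^3)·Dx  (order 1).
h: a_k = 24, 44, 69, 179/2, 1825/16, 4317/32, 20377/128, 46147/256, 837081/4096, 1848025/8192, …
ICs: h(0) = 24.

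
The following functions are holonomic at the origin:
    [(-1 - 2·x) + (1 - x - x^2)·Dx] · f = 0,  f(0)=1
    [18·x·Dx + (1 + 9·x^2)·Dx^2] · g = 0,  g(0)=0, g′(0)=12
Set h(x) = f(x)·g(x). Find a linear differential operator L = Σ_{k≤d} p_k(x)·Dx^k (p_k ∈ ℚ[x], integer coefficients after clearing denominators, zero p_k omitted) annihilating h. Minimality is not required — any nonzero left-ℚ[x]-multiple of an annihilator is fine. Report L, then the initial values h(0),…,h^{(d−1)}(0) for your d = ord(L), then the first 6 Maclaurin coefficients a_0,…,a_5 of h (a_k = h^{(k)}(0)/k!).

L = (2 + 18·x + 54·x^2) + (2 - 14·x + 36·x^2 + 54·x^3)·Dx + (-1 + x - 8·x^2 + 9·x^3 + 9·x^4)·Dx^2  (order 2).
h: a_k = 0, 12, 12, -12, 0, 912/5, …
ICs: h(0) = 0, h′(0) = 12.

f: a_k = 1, 1, 2, 3, 5, 8, …
g: a_k = 0, 12, 0, -36, 0, 972/5, …
f·g: L₀ = L_f ⊗_s L_g, ord ≤ 1·2.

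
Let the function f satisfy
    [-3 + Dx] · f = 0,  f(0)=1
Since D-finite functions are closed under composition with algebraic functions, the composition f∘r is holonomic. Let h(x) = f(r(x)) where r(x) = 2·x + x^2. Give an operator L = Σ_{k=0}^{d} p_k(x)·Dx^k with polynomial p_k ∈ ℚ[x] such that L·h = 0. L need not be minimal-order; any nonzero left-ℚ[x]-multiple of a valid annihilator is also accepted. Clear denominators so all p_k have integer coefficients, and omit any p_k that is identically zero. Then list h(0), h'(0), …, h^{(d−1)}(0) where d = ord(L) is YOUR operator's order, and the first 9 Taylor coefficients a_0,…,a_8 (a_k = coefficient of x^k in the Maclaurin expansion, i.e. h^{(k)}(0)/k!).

f: a_k = 1, 3, 9/2, 9/2, 27/8, 81/40, 81/80, 243/560, 729/4480, …
Substitute x→r, Dx→(1/r')Dx; clear ⇒ L₀.
L = (-6 - 6·x) + Dx  (order 1).
h: a_k = 1, 6, 21, 54, 225/2, 999/5, 3123/10, 15363/35, 157761/280, …
ICs: h(0) = 1.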